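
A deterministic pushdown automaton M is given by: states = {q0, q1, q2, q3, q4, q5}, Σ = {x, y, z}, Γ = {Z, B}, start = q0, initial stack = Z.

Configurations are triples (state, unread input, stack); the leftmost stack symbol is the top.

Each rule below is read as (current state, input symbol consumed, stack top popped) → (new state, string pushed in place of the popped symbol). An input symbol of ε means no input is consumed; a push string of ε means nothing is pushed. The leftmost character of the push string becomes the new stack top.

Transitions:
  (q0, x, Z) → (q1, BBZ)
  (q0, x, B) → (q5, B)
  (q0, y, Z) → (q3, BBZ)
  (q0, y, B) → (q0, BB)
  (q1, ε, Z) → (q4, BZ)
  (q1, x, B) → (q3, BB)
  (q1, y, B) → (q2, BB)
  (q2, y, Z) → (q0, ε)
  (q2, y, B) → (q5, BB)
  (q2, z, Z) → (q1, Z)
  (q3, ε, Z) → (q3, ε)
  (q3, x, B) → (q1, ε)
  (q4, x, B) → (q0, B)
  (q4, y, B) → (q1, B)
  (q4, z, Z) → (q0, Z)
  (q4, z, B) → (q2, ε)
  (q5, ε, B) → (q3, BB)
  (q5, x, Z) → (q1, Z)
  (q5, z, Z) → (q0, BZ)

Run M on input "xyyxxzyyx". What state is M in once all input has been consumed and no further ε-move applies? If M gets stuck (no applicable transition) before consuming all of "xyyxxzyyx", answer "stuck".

stuck

(q0, xyyxxzyyx, Z) ⊢ (q1, yyxxzyyx, BBZ) ⊢ (q2, yxxzyyx, BBBZ) ⊢ (q5, xxzyyx, BBBBZ) ⊢ (q3, xxzyyx, BBBBBZ) ⊢ (q1, xzyyx, BBBBZ) ⊢ (q3, zyyx, BBBBBZ)
No transition for (q3, z, top B); M blocks with input zyyx remaining.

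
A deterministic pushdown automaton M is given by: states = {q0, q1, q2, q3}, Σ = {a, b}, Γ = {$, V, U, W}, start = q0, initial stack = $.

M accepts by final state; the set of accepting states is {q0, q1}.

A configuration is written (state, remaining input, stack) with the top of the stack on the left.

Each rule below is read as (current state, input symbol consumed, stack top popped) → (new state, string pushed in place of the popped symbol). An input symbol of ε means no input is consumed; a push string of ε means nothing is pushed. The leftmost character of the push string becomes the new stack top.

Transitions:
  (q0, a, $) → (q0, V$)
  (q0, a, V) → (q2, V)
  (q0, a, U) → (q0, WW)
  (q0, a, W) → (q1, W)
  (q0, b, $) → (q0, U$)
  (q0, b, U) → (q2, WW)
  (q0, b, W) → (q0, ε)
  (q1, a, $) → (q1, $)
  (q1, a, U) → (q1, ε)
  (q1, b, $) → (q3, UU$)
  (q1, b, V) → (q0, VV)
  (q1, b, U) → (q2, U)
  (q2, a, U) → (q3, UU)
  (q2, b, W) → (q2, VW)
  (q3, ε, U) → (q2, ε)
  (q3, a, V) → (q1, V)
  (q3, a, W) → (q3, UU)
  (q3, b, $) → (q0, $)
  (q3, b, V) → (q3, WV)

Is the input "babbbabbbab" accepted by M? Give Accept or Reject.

Accept

(q0, babbbabbbab, $)
  read b, top $: go to q0, push U$ → (q0, abbbabbbab, U$)
  read a, top U: go to q0, push WW → (q0, bbbabbbab, WW$)
  read b, top W: go to q0, push ε → (q0, bbabbbab, W$)
  read b, top W: go to q0, push ε → (q0, babbbab, $)
  read b, top $: go to q0, push U$ → (q0, abbbab, U$)
  read a, top U: go to q0, push WW → (q0, bbbab, WW$)
  read b, top W: go to q0, push ε → (q0, bbab, W$)
  read b, top W: go to q0, push ε → (q0, bab, $)
  read b, top $: go to q0, push U$ → (q0, ab, U$)
  read a, top U: go to q0, push WW → (q0, b, WW$)
  read b, top W: go to q0, push ε → (q0, ε, W$)
All input consumed; state q0 ∈ F.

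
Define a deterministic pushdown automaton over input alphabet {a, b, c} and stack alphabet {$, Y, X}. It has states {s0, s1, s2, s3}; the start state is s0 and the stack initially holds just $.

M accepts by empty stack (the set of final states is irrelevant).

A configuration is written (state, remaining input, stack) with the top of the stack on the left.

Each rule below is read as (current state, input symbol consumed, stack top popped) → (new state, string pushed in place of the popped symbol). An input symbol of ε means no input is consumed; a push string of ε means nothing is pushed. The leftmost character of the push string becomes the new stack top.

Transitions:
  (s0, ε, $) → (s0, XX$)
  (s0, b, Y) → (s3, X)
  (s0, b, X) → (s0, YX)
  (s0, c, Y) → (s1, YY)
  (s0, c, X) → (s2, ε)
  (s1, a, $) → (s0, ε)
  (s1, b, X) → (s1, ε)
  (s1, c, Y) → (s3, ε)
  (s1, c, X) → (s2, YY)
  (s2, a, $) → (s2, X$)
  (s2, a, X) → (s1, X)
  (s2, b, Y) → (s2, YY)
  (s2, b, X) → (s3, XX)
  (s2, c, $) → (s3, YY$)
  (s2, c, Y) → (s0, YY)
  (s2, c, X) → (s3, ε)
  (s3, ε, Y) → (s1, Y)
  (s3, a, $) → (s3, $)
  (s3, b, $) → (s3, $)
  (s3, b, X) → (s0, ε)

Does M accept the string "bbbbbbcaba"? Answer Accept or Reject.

Accept

(s0, bbbbbbcaba, $) ⊢ (s0, bbbbbbcaba, XX$) ⊢ (s0, bbbbbcaba, YXX$) ⊢ (s3, bbbbcaba, XXX$) ⊢ (s0, bbbcaba, XX$) ⊢ (s0, bbcaba, YXX$) ⊢ (s3, bcaba, XXX$) ⊢ (s0, caba, XX$) ⊢ (s2, aba, X$) ⊢ (s1, ba, X$) ⊢ (s1, a, $) ⊢ (s0, ε, ε)
All input consumed and the stack is empty.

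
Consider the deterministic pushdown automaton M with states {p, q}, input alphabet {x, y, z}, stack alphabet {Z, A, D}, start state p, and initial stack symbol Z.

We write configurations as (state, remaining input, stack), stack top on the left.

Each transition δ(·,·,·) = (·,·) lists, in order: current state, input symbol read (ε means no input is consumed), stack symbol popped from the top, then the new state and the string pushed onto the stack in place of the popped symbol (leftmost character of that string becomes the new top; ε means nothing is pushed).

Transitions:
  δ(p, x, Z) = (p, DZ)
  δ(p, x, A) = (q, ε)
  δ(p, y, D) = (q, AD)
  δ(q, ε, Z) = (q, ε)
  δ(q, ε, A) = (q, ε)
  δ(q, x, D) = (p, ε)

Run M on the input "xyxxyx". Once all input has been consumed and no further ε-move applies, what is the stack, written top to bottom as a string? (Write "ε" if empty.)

Z

(p, xyxxyx, Z)
  read x, top Z: go to p, push DZ → (p, yxxyx, DZ)
  read y, top D: go to q, push AD → (q, xxyx, ADZ)
  ε-move, top A: go to q, push ε → (q, xxyx, DZ)
  read x, top D: go to p, push ε → (p, xyx, Z)
  read x, top Z: go to p, push DZ → (p, yx, DZ)
  read y, top D: go to q, push AD → (q, x, ADZ)
  ε-move, top A: go to q, push ε → (q, x, DZ)
  read x, top D: go to p, push ε → (p, ε, Z)
All input consumed in state p with stack Z.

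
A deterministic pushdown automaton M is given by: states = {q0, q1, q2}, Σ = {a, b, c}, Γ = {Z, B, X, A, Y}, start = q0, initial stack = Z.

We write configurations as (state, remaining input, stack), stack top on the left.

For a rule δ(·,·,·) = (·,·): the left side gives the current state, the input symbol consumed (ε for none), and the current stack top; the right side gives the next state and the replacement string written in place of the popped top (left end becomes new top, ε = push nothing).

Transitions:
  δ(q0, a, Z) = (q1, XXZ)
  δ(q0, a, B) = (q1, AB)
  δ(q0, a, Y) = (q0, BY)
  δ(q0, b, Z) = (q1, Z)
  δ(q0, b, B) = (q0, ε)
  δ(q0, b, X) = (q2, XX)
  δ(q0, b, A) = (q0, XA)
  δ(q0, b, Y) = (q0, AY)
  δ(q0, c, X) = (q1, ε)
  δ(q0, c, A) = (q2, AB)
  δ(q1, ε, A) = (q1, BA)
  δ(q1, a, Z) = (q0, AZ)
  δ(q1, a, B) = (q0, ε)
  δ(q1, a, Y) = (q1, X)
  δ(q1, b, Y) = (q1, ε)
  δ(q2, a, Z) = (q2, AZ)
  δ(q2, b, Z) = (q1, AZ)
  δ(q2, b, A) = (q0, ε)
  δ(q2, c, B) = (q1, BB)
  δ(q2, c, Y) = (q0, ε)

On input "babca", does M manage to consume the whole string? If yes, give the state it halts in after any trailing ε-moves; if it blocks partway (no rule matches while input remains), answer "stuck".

q0

(q0, babca, Z) ⊢ (q1, abca, Z) ⊢ (q0, bca, AZ) ⊢ (q0, ca, XAZ) ⊢ (q1, a, AZ) ⊢ (q1, a, BAZ) ⊢ (q0, ε, AZ)
All input consumed; M is in state q0.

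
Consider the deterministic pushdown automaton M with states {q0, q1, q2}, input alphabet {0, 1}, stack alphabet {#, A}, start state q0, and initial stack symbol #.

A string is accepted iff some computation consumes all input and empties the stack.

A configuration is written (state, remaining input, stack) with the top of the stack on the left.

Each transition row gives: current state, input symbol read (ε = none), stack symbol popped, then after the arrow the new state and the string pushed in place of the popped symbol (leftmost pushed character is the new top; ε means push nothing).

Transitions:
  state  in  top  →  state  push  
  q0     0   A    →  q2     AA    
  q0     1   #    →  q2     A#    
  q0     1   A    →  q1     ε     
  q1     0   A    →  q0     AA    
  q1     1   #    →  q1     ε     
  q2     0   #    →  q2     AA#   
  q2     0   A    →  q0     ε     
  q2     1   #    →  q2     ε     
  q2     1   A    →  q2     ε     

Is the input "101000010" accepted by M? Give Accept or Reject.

(q0, 101000010, #)
  read 1, top #: go to q2, push A# → (q2, 01000010, A#)
  read 0, top A: go to q0, push ε → (q0, 1000010, #)
  read 1, top #: go to q2, push A# → (q2, 000010, A#)
  read 0, top A: go to q0, push ε → (q0, 00010, #)
No transition applies at (q0, 00010, #); input not fully consumed.

Reject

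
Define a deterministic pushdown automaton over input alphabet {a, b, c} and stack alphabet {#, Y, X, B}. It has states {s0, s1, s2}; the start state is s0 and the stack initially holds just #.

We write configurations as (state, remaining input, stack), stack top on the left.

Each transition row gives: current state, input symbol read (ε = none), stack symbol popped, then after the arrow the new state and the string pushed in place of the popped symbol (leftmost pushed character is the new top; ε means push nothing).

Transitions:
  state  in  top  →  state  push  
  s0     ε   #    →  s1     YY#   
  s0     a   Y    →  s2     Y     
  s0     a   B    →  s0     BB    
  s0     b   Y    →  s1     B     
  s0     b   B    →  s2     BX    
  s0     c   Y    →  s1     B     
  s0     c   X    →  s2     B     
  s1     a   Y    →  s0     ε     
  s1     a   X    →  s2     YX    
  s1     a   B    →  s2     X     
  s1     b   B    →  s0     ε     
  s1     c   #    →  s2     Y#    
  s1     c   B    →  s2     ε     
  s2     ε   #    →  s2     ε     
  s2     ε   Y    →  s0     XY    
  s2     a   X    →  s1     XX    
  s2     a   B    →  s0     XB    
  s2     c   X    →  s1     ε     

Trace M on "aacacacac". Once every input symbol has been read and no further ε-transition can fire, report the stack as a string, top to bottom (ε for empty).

(s0, aacacacac, #) ⊢ (s1, aacacacac, YY#) ⊢ (s0, acacacac, Y#) ⊢ (s2, cacacac, Y#) ⊢ (s0, cacacac, XY#) ⊢ (s2, acacac, BY#) ⊢ (s0, cacac, XBY#) ⊢ (s2, acac, BBY#) ⊢ (s0, cac, XBBY#) ⊢ (s2, ac, BBBY#) ⊢ (s0, c, XBBBY#) ⊢ (s2, ε, BBBBY#)
All input consumed in state s2 with stack BBBBY#.

BBBBY#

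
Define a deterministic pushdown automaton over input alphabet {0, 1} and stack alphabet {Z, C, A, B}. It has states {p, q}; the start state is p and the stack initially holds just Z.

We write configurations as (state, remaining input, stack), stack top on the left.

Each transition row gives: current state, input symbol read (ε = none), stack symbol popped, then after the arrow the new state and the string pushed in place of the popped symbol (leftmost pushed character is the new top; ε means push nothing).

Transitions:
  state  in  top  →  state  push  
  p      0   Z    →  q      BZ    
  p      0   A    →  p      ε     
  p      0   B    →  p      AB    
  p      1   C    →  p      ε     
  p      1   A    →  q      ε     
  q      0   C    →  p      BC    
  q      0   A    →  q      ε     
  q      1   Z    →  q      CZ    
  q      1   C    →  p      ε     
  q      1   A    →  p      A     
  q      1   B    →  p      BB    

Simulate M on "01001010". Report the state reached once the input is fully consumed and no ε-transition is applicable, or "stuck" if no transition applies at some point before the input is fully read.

stuck

(p, 01001010, Z)
  read 0, top Z: go to q, push BZ → (q, 1001010, BZ)
  read 1, top B: go to p, push BB → (p, 001010, BBZ)
  read 0, top B: go to p, push AB → (p, 01010, ABBZ)
  read 0, top A: go to p, push ε → (p, 1010, BBZ)
No transition for (p, 1, top B); M blocks with input 1010 remaining.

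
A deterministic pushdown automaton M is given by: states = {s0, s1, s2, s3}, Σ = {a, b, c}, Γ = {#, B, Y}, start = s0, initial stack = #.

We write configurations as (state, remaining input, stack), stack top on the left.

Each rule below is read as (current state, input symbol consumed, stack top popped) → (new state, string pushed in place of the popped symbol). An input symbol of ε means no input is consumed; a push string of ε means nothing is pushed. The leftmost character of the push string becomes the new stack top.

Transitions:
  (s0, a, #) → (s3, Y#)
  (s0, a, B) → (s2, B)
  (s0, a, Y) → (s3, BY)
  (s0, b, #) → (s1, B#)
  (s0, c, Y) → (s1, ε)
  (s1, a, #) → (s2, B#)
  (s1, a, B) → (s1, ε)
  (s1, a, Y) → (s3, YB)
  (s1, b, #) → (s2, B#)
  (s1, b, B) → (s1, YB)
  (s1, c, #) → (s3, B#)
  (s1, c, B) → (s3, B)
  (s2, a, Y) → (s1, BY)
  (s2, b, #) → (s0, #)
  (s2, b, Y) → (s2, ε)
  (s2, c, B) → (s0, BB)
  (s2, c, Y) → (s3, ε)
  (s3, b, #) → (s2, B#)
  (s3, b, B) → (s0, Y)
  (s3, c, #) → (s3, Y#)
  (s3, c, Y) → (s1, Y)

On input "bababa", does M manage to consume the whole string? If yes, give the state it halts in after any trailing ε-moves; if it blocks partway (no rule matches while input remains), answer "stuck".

stuck

(s0, bababa, #)
  read b, top #: go to s1, push B# → (s1, ababa, B#)
  read a, top B: go to s1, push ε → (s1, baba, #)
  read b, top #: go to s2, push B# → (s2, aba, B#)
No transition for (s2, a, top B); M blocks with input aba remaining.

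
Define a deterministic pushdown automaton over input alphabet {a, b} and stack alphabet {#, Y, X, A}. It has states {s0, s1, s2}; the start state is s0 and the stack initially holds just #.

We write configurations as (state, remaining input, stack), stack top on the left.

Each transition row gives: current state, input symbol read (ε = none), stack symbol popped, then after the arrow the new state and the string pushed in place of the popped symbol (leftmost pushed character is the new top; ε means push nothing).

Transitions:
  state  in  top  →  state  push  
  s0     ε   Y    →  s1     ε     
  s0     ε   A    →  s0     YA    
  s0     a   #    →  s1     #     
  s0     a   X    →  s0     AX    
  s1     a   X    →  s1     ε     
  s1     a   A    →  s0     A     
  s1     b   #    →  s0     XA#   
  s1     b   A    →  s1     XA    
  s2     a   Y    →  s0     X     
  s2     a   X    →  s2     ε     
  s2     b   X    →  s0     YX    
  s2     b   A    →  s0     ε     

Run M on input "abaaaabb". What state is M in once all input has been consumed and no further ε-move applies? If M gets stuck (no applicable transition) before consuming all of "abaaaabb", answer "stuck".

(s0, abaaaabb, #)
  read a, top #: go to s1, push # → (s1, baaaabb, #)
  read b, top #: go to s0, push XA# → (s0, aaaabb, XA#)
  read a, top X: go to s0, push AX → (s0, aaabb, AXA#)
  ε-move, top A: go to s0, push YA → (s0, aaabb, YAXA#)
  ε-move, top Y: go to s1, push ε → (s1, aaabb, AXA#)
  read a, top A: go to s0, push A → (s0, aabb, AXA#)
  ε-move, top A: go to s0, push YA → (s0, aabb, YAXA#)
  ε-move, top Y: go to s1, push ε → (s1, aabb, AXA#)
  read a, top A: go to s0, push A → (s0, abb, AXA#)
  ε-move, top A: go to s0, push YA → (s0, abb, YAXA#)
  ε-move, top Y: go to s1, push ε → (s1, abb, AXA#)
  read a, top A: go to s0, push A → (s0, bb, AXA#)
  ε-move, top A: go to s0, push YA → (s0, bb, YAXA#)
  ε-move, top Y: go to s1, push ε → (s1, bb, AXA#)
  read b, top A: go to s1, push XA → (s1, b, XAXA#)
No transition for (s1, b, top X); M blocks with input b remaining.

stuck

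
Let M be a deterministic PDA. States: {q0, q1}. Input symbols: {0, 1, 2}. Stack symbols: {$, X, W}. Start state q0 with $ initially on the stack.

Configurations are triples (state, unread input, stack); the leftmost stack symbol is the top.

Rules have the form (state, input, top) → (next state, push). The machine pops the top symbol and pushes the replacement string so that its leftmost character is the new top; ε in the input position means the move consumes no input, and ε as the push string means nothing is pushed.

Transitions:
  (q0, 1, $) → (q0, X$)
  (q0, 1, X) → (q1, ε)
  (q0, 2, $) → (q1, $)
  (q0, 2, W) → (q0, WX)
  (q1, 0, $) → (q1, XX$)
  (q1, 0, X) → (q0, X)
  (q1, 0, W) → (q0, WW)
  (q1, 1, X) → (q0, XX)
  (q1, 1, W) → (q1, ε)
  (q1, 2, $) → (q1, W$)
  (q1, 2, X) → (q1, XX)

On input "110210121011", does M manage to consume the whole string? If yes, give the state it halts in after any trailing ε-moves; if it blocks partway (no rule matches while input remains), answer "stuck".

(q0, 110210121011, $)
  read 1, top $: go to q0, push X$ → (q0, 10210121011, X$)
  read 1, top X: go to q1, push ε → (q1, 0210121011, $)
  read 0, top $: go to q1, push XX$ → (q1, 210121011, XX$)
  read 2, top X: go to q1, push XX → (q1, 10121011, XXX$)
  read 1, top X: go to q0, push XX → (q0, 0121011, XXXX$)
No transition for (q0, 0, top X); M blocks with input 0121011 remaining.

stuck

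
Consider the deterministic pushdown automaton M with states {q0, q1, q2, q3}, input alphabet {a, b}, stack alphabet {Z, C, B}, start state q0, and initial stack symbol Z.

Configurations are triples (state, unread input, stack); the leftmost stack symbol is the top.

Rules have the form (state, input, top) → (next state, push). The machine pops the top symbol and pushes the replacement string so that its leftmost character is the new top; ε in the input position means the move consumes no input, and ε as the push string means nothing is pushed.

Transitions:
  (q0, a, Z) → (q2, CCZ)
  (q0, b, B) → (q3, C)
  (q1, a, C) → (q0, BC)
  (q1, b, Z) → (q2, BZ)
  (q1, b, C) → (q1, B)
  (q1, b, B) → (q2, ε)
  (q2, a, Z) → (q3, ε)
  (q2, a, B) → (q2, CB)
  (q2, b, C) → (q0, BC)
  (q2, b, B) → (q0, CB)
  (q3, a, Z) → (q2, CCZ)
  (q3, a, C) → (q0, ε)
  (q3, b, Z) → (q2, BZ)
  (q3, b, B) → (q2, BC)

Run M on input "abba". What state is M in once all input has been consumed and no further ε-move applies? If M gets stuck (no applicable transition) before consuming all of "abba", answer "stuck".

(q0, abba, Z)
  read a, top Z: go to q2, push CCZ → (q2, bba, CCZ)
  read b, top C: go to q0, push BC → (q0, ba, BCCZ)
  read b, top B: go to q3, push C → (q3, a, CCCZ)
  read a, top C: go to q0, push ε → (q0, ε, CCZ)
All input consumed; M is in state q0.

q0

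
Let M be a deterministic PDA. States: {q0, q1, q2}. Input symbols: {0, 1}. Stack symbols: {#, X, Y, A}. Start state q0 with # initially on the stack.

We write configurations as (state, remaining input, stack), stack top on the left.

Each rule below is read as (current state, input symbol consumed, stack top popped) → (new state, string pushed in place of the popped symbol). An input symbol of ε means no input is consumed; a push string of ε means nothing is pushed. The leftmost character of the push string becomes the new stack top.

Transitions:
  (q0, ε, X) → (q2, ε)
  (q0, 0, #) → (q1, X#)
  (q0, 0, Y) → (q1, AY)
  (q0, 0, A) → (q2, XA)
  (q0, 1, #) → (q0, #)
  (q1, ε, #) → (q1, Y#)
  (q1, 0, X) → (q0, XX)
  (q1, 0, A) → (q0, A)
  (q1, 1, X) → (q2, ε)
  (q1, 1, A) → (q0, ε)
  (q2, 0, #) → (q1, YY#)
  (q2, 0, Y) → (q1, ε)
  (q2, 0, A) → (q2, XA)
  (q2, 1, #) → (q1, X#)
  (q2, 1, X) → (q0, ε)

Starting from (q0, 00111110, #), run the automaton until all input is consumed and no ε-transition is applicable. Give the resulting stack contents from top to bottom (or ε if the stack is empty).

(q0, 00111110, #) ⊢ (q1, 0111110, X#) ⊢ (q0, 111110, XX#) ⊢ (q2, 111110, X#) ⊢ (q0, 11110, #) ⊢ (q0, 1110, #) ⊢ (q0, 110, #) ⊢ (q0, 10, #) ⊢ (q0, 0, #) ⊢ (q1, ε, X#)
All input consumed in state q1 with stack X#.

X#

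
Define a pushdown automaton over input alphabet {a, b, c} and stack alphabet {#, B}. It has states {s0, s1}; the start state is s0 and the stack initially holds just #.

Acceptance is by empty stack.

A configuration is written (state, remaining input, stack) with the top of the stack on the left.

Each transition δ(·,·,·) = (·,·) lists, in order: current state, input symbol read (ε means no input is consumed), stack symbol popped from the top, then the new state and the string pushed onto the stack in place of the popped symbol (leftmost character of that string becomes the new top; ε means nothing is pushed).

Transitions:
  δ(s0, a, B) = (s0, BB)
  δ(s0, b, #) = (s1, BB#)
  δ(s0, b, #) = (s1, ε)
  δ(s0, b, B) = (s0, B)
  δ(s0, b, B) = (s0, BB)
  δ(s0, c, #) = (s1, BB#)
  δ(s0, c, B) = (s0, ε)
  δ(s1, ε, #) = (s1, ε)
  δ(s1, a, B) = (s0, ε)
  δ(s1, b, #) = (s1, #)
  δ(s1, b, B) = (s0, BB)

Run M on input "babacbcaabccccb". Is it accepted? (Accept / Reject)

One accepting computation: (s0, babacbcaabccccb, #) ⊢ (s1, abacbcaabccccb, BB#) ⊢ (s0, bacbcaabccccb, B#) ⊢ (s0, acbcaabccccb, B#) ⊢ (s0, cbcaabccccb, BB#) ⊢ (s0, bcaabccccb, B#) ⊢ (s0, caabccccb, BB#) ⊢ (s0, aabccccb, B#) ⊢ (s0, abccccb, BB#) ⊢ (s0, bccccb, BBB#) ⊢ (s0, ccccb, BBBB#) ⊢ (s0, cccb, BBB#) ⊢ (s0, ccb, BB#) ⊢ (s0, cb, B#) ⊢ (s0, b, #) ⊢ (s1, ε, ε)
All input consumed and the stack is empty.

Accept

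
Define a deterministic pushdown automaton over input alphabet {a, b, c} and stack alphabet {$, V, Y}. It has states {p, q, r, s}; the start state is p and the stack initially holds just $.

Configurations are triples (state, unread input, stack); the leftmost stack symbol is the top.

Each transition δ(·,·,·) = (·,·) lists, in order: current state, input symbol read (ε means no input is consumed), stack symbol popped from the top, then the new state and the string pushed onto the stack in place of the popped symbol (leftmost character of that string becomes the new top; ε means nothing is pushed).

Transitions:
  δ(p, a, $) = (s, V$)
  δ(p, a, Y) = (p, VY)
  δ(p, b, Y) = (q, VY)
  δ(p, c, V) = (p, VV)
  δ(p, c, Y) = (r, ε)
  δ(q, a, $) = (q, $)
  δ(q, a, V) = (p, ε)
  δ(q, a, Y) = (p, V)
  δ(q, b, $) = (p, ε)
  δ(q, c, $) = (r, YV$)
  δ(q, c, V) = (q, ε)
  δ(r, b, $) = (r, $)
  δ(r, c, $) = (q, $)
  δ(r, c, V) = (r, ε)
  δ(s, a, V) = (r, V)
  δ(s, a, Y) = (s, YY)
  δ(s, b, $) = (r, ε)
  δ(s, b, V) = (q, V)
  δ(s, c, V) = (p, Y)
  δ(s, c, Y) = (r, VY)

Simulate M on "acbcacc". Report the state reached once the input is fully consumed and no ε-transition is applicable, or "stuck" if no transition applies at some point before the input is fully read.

(p, acbcacc, $)
  read a, top $: go to s, push V$ → (s, cbcacc, V$)
  read c, top V: go to p, push Y → (p, bcacc, Y$)
  read b, top Y: go to q, push VY → (q, cacc, VY$)
  read c, top V: go to q, push ε → (q, acc, Y$)
  read a, top Y: go to p, push V → (p, cc, V$)
  read c, top V: go to p, push VV → (p, c, VV$)
  read c, top V: go to p, push VV → (p, ε, VVV$)
All input consumed; M is in state p.

p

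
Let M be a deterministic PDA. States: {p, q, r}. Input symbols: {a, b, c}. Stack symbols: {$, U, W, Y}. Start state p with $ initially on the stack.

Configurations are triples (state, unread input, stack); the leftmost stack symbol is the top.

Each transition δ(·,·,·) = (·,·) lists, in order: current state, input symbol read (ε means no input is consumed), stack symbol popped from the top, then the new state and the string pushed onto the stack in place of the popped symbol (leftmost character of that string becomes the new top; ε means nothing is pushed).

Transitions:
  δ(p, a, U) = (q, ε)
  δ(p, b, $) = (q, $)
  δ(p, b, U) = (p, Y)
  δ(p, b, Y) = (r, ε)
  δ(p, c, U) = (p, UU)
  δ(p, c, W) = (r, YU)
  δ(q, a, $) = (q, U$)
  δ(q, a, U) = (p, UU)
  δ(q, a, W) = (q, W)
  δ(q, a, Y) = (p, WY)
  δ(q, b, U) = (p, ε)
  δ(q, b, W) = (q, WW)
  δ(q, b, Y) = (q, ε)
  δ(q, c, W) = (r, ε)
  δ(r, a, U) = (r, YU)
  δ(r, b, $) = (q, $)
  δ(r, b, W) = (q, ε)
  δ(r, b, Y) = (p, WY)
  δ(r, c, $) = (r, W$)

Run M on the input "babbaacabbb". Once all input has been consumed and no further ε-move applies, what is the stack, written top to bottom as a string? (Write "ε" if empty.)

(p, babbaacabbb, $) ⊢ (q, abbaacabbb, $) ⊢ (q, bbaacabbb, U$) ⊢ (p, baacabbb, $) ⊢ (q, aacabbb, $) ⊢ (q, acabbb, U$) ⊢ (p, cabbb, UU$) ⊢ (p, abbb, UUU$) ⊢ (q, bbb, UU$) ⊢ (p, bb, U$) ⊢ (p, b, Y$) ⊢ (r, ε, $)
All input consumed in state r with stack $.

$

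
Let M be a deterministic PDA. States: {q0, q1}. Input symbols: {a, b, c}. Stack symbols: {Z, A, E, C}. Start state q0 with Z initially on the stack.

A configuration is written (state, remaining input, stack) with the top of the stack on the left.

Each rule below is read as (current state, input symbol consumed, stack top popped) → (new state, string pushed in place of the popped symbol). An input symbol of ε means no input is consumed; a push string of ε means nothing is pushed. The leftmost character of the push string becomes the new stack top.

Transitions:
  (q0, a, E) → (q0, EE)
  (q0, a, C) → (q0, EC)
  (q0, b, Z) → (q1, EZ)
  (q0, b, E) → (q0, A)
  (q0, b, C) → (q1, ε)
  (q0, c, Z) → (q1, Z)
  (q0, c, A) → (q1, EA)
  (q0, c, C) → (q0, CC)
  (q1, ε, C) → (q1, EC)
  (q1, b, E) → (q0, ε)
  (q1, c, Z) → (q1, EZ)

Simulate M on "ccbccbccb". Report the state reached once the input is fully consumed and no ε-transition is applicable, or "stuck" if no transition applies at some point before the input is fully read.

(q0, ccbccbccb, Z)
  read c, top Z: go to q1, push Z → (q1, cbccbccb, Z)
  read c, top Z: go to q1, push EZ → (q1, bccbccb, EZ)
  read b, top E: go to q0, push ε → (q0, ccbccb, Z)
  read c, top Z: go to q1, push Z → (q1, cbccb, Z)
  read c, top Z: go to q1, push EZ → (q1, bccb, EZ)
  read b, top E: go to q0, push ε → (q0, ccb, Z)
  read c, top Z: go to q1, push Z → (q1, cb, Z)
  read c, top Z: go to q1, push EZ → (q1, b, EZ)
  read b, top E: go to q0, push ε → (q0, ε, Z)
All input consumed; M is in state q0.

q0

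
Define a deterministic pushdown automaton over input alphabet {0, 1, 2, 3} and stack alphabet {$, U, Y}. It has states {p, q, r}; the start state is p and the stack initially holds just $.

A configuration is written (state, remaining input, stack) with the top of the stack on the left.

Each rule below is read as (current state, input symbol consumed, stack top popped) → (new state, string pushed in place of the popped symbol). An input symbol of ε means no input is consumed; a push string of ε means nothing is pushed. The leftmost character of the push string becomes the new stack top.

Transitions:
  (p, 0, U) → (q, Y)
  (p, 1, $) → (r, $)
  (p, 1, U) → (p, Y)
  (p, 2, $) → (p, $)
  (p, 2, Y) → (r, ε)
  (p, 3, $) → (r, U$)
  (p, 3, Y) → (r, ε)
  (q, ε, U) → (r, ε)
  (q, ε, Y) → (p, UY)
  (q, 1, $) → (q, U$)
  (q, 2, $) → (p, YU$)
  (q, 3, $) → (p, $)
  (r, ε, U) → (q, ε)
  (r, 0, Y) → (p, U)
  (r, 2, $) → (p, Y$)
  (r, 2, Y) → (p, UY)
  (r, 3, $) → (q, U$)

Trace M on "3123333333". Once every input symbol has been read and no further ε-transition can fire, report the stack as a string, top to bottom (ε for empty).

$

(p, 3123333333, $)
  read 3, top $: go to r, push U$ → (r, 123333333, U$)
  ε-move, top U: go to q, push ε → (q, 123333333, $)
  read 1, top $: go to q, push U$ → (q, 23333333, U$)
  ε-move, top U: go to r, push ε → (r, 23333333, $)
  read 2, top $: go to p, push Y$ → (p, 3333333, Y$)
  read 3, top Y: go to r, push ε → (r, 333333, $)
  read 3, top $: go to q, push U$ → (q, 33333, U$)
  ε-move, top U: go to r, push ε → (r, 33333, $)
  read 3, top $: go to q, push U$ → (q, 3333, U$)
  ε-move, top U: go to r, push ε → (r, 3333, $)
  read 3, top $: go to q, push U$ → (q, 333, U$)
  ε-move, top U: go to r, push ε → (r, 333, $)
  read 3, top $: go to q, push U$ → (q, 33, U$)
  ε-move, top U: go to r, push ε → (r, 33, $)
  read 3, top $: go to q, push U$ → (q, 3, U$)
  ε-move, top U: go to r, push ε → (r, 3, $)
  read 3, top $: go to q, push U$ → (q, ε, U$)
  ε-move, top U: go to r, push ε → (r, ε, $)
All input consumed in state r with stack $.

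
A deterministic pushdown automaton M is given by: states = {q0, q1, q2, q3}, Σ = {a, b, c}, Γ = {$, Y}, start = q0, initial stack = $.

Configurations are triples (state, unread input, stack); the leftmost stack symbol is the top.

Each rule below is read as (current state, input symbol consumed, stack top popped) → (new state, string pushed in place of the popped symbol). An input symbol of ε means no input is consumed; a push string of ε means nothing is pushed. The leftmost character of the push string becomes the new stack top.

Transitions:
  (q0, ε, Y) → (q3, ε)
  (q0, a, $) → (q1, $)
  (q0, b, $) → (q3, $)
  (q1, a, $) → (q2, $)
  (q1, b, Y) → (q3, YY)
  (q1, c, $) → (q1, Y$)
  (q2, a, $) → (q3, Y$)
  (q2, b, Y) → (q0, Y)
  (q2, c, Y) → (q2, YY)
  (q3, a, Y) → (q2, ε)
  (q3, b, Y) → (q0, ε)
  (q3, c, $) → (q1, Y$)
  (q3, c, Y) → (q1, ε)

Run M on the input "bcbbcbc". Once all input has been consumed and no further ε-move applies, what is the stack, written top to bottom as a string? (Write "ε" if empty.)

(q0, bcbbcbc, $)
  read b, top $: go to q3, push $ → (q3, cbbcbc, $)
  read c, top $: go to q1, push Y$ → (q1, bbcbc, Y$)
  read b, top Y: go to q3, push YY → (q3, bcbc, YY$)
  read b, top Y: go to q0, push ε → (q0, cbc, Y$)
  ε-move, top Y: go to q3, push ε → (q3, cbc, $)
  read c, top $: go to q1, push Y$ → (q1, bc, Y$)
  read b, top Y: go to q3, push YY → (q3, c, YY$)
  read c, top Y: go to q1, push ε → (q1, ε, Y$)
All input consumed in state q1 with stack Y$.

Y$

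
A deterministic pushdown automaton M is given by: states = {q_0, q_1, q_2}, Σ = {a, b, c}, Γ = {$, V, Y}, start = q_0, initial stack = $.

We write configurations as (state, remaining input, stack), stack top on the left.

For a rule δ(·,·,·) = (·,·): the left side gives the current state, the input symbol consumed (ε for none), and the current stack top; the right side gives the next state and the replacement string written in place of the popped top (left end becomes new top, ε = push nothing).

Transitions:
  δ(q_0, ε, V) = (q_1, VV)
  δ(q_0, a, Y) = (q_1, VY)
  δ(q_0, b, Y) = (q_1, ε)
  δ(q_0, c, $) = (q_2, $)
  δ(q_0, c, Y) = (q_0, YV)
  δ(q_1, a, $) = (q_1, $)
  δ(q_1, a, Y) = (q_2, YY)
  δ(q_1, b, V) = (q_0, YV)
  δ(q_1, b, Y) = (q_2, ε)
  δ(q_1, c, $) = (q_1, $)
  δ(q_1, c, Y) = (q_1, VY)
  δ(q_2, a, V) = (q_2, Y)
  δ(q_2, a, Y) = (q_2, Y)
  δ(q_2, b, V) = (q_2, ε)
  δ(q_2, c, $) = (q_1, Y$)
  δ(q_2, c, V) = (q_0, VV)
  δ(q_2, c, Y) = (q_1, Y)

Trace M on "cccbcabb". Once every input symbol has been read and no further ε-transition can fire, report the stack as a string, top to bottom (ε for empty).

(q_0, cccbcabb, $)
  read c, top $: go to q_2, push $ → (q_2, ccbcabb, $)
  read c, top $: go to q_1, push Y$ → (q_1, cbcabb, Y$)
  read c, top Y: go to q_1, push VY → (q_1, bcabb, VY$)
  read b, top V: go to q_0, push YV → (q_0, cabb, YVY$)
  read c, top Y: go to q_0, push YV → (q_0, abb, YVVY$)
  read a, top Y: go to q_1, push VY → (q_1, bb, VYVVY$)
  read b, top V: go to q_0, push YV → (q_0, b, YVYVVY$)
  read b, top Y: go to q_1, push ε → (q_1, ε, VYVVY$)
All input consumed in state q_1 with stack VYVVY$.

VYVVY$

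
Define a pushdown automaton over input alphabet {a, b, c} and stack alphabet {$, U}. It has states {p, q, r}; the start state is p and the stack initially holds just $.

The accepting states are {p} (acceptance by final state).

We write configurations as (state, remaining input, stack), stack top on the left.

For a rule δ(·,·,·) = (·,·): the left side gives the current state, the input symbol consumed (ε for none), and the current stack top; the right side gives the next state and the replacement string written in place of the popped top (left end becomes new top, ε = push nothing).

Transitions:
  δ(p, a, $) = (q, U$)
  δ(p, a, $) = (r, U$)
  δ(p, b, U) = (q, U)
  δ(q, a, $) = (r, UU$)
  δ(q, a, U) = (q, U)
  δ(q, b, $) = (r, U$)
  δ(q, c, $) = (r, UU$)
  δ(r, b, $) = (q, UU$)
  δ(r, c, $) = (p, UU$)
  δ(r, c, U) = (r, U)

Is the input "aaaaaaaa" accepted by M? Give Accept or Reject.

No computation consumes all input and reaches a final state.

Reject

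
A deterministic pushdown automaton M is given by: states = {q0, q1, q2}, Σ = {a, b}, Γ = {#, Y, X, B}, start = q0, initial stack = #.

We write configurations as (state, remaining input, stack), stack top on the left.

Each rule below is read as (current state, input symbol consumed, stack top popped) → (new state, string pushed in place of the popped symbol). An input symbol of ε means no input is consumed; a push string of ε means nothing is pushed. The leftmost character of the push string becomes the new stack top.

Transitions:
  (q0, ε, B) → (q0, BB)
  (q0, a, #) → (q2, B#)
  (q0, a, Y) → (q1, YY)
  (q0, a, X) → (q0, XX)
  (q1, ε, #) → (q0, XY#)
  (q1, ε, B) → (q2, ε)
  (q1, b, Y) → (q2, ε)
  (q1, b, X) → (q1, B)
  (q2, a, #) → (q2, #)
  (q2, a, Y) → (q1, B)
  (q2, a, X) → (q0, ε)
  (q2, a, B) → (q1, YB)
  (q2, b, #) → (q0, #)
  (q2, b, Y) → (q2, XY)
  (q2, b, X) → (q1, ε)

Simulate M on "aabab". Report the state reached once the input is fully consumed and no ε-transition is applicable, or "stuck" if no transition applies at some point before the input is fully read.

(q0, aabab, #)
  read a, top #: go to q2, push B# → (q2, abab, B#)
  read a, top B: go to q1, push YB → (q1, bab, YB#)
  read b, top Y: go to q2, push ε → (q2, ab, B#)
  read a, top B: go to q1, push YB → (q1, b, YB#)
  read b, top Y: go to q2, push ε → (q2, ε, B#)
All input consumed; M is in state q2.

q2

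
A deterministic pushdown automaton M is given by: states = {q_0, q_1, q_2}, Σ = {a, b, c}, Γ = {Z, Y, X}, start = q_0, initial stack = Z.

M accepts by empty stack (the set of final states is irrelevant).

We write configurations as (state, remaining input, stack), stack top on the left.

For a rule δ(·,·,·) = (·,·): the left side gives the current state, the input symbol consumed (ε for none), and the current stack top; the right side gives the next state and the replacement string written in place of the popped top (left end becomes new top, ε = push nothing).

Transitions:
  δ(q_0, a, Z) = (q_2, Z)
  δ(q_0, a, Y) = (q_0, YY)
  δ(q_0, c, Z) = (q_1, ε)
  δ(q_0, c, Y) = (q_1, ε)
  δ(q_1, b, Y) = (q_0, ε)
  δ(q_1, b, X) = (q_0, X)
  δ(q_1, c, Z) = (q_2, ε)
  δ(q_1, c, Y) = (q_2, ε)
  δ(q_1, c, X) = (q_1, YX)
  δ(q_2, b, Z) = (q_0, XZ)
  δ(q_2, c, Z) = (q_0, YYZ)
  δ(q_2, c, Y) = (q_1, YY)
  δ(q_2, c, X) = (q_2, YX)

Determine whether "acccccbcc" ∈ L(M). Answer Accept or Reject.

Reject

(q_0, acccccbcc, Z) ⊢ (q_2, cccccbcc, Z) ⊢ (q_0, ccccbcc, YYZ) ⊢ (q_1, cccbcc, YZ) ⊢ (q_2, ccbcc, Z) ⊢ (q_0, cbcc, YYZ) ⊢ (q_1, bcc, YZ) ⊢ (q_0, cc, Z) ⊢ (q_1, c, ε)
No transition applies at (q_1, c, ε); input not fully consumed.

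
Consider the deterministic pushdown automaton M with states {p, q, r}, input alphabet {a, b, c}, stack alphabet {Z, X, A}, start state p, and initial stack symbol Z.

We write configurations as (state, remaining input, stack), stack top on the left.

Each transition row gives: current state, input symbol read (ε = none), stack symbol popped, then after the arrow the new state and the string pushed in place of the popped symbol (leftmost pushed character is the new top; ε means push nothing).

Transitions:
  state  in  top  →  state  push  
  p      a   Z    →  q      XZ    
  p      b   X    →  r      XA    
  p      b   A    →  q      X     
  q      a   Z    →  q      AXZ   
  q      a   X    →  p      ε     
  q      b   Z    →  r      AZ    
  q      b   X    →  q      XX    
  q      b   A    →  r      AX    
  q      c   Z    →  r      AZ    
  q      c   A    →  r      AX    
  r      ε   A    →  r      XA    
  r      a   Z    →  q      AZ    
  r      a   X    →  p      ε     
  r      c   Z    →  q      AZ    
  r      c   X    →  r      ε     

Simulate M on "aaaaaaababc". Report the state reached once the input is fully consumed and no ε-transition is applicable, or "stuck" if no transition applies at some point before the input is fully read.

(p, aaaaaaababc, Z) ⊢ (q, aaaaaababc, XZ) ⊢ (p, aaaaababc, Z) ⊢ (q, aaaababc, XZ) ⊢ (p, aaababc, Z) ⊢ (q, aababc, XZ) ⊢ (p, ababc, Z) ⊢ (q, babc, XZ) ⊢ (q, abc, XXZ) ⊢ (p, bc, XZ) ⊢ (r, c, XAZ) ⊢ (r, ε, AZ) ⊢ (r, ε, XAZ)
All input consumed; M is in state r.

r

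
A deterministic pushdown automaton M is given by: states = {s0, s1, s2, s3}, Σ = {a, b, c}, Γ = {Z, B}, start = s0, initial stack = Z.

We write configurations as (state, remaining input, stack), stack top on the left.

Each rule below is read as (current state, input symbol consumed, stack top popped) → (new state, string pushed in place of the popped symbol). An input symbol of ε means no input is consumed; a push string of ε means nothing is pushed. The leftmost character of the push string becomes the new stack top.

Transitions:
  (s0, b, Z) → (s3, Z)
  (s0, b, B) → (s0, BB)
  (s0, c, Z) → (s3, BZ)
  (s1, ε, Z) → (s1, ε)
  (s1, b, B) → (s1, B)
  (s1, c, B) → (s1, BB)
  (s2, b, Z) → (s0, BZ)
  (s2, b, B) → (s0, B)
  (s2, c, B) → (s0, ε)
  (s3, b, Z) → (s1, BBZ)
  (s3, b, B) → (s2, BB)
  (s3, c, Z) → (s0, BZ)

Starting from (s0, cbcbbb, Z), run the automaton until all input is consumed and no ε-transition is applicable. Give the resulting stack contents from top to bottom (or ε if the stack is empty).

BBBBZ

(s0, cbcbbb, Z)
  read c, top Z: go to s3, push BZ → (s3, bcbbb, BZ)
  read b, top B: go to s2, push BB → (s2, cbbb, BBZ)
  read c, top B: go to s0, push ε → (s0, bbb, BZ)
  read b, top B: go to s0, push BB → (s0, bb, BBZ)
  read b, top B: go to s0, push BB → (s0, b, BBBZ)
  read b, top B: go to s0, push BB → (s0, ε, BBBBZ)
All input consumed in state s0 with stack BBBBZ.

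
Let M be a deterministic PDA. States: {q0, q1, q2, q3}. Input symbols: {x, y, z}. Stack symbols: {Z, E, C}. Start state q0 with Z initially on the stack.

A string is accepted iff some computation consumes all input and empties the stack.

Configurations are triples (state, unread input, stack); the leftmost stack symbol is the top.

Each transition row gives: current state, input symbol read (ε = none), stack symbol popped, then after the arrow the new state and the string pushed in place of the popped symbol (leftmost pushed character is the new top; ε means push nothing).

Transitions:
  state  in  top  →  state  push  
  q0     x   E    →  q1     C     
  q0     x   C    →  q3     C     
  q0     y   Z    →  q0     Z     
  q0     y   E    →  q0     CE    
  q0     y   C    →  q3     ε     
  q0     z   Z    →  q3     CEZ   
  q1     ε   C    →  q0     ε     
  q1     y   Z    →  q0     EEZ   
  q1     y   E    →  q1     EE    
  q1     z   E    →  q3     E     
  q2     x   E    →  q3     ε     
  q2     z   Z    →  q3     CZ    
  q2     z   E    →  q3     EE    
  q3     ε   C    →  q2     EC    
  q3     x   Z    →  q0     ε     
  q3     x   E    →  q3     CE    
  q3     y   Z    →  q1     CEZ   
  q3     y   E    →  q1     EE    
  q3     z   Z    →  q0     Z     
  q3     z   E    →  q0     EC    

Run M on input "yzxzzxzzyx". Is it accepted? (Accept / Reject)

(q0, yzxzzxzzyx, Z) ⊢ (q0, zxzzxzzyx, Z) ⊢ (q3, xzzxzzyx, CEZ) ⊢ (q2, xzzxzzyx, ECEZ) ⊢ (q3, zzxzzyx, CEZ) ⊢ (q2, zzxzzyx, ECEZ) ⊢ (q3, zxzzyx, EECEZ) ⊢ (q0, xzzyx, ECECEZ) ⊢ (q1, zzyx, CCECEZ) ⊢ (q0, zzyx, CECEZ)
No transition applies at (q0, zzyx, CECEZ); input not fully consumed.

Reject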